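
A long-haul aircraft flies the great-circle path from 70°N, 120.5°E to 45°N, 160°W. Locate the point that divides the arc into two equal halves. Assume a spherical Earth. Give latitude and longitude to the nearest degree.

≈ 63°N, 176°E

Convert each endpoint to a unit vector on the sphere (x = cos φ cos λ, y = cos φ sin λ, z = sin φ).
The central angle between the endpoints is δ = arccos(p₁·p₂) ≈ 0.783 rad (44.9°).
Interpolate at f = 1/2 with slerp weights a = sin((1−f)δ)/sin δ ≈ 0.541, b = sin(fδ)/sin δ ≈ 0.541.
p = a·p₁ + b·p₂ ≈ (-0.453, 0.029, 0.891); φ = arcsin(p_z) ≈ 62.98°, λ = atan2(p_y, p_x) ≈ 176.39°.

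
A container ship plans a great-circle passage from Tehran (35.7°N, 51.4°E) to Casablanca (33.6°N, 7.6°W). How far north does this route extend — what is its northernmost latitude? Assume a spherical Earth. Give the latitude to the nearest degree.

The great circle lies in the plane with unit normal n̂ = (p₁ × p₂)/|p₁ × p₂|.
Here n̂_z ≈ -0.782; the vertex latitude is φ_max = arccos|n̂_z| ≈ 38.5°.
Check via Clairaut: cos φ_max = |cos φ₁| · sin C = cos(35.7°)·sin(74.4°) ≈ 0.782, again giving ≈ 38.5°.

≈ 39°N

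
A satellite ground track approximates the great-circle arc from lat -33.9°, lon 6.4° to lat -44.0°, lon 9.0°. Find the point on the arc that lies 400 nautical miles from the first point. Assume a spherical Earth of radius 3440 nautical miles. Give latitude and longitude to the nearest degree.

≈ lat -40°, lon 8°

Write both endpoints as unit vectors p₁, p₂ with components (cos φ cos λ, cos φ sin λ, sin φ).
The central angle between the endpoints is δ = arccos(p₁·p₂) ≈ 0.180 rad (10.3°). The total great-circle distance is δ·R ≈ 0.180 × 3440 ≈ 618 nmi, so the target fraction is f = 400/618 ≈ 0.647.
Interpolate at f ≈ 0.647 with slerp weights a = sin((1−f)δ)/sin δ ≈ 0.355, b = sin(fδ)/sin δ ≈ 0.649.
p = a·p₁ + b·p₂ ≈ (0.754, 0.106, -0.649); φ = arcsin(p_z) ≈ -40.44°, λ = atan2(p_y, p_x) ≈ 7.99°.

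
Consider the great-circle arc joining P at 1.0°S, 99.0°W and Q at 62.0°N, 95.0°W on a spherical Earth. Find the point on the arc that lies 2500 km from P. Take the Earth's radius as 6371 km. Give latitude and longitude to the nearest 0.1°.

≈ 21.5°N, 98.1°W

Write both endpoints as unit vectors p₁, p₂ with components (cos φ cos λ, cos φ sin λ, sin φ).
The central angle between the endpoints is δ = arccos(p₁·p₂) ≈ 1.101 rad (63.1°). The total great-circle distance is δ·R ≈ 1.101 × 6371 ≈ 7013 km, so the target fraction is f = 2500/7013 ≈ 0.356.
Interpolate at f ≈ 0.356 with slerp weights a = sin((1−f)δ)/sin δ ≈ 0.730, b = sin(fδ)/sin δ ≈ 0.429.
p = a·p₁ + b·p₂ ≈ (-0.132, -0.921, 0.366); φ = arcsin(p_z) ≈ 21.47°, λ = atan2(p_y, p_x) ≈ -98.14°.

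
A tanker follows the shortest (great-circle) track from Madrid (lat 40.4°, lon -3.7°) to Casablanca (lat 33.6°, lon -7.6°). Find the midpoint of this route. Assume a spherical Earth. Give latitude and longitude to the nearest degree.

≈ lat 37°, lon -6°

Write both endpoints as unit vectors p₁, p₂ with components (cos φ cos λ, cos φ sin λ, sin φ).
The central angle between the endpoints is δ = arccos(p₁·p₂) ≈ 0.131 rad (7.5°).
Interpolate at f = 1/2 with slerp weights a = sin((1−f)δ)/sin δ ≈ 0.501, b = sin(fδ)/sin δ ≈ 0.501.
p = a·p₁ + b·p₂ ≈ (0.794, -0.080, 0.602); φ = arcsin(p_z) ≈ 37.02°, λ = atan2(p_y, p_x) ≈ -5.74°.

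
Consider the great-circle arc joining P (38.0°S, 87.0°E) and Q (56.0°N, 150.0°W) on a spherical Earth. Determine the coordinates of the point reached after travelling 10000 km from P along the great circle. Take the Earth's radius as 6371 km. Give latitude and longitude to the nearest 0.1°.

The haversine formula gives a central angle δ ≈ 2.419 rad (138.6°) between the endpoints. The total great-circle distance is δ·R ≈ 2.419 × 6371 ≈ 15414 km, so the target fraction is f = 10000/15414 ≈ 0.649.
Interpolate at f ≈ 0.649 with slerp weights a = sin((1−f)δ)/sin δ ≈ 1.136, b = sin(fδ)/sin δ ≈ 1.513.
p = a·p₁ + b·p₂ ≈ (-0.686, 0.471, 0.555); φ = arcsin(p_z) ≈ 33.68°, λ = atan2(p_y, p_x) ≈ 145.50°.

≈ (33.7°N, 145.5°E)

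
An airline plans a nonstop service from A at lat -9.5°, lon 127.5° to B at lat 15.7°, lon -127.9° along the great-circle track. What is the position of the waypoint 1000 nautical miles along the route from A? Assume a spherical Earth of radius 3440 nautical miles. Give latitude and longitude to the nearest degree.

Write both endpoints as unit vectors p₁, p₂ with components (cos φ cos λ, cos φ sin λ, sin φ).
The central angle between the endpoints is δ = arccos(p₁·p₂) ≈ 1.859 rad (106.5°). The total great-circle distance is δ·R ≈ 1.859 × 3440 ≈ 6394 nmi, so the target fraction is f = 1000/6394 ≈ 0.156.
Interpolate at f ≈ 0.156 with slerp weights a = sin((1−f)δ)/sin δ ≈ 1.043, b = sin(fδ)/sin δ ≈ 0.299.
p = a·p₁ + b·p₂ ≈ (-0.803, 0.589, -0.091); φ = arcsin(p_z) ≈ -5.24°, λ = atan2(p_y, p_x) ≈ 143.74°.

≈ lat -5°, lon 144°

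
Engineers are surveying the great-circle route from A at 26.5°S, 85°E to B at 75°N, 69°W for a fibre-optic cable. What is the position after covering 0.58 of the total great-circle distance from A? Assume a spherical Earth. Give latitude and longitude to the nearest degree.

Convert each endpoint to a unit vector on the sphere (x = cos φ cos λ, y = cos φ sin λ, z = sin φ).
The central angle between the endpoints is δ = arccos(p₁·p₂) ≈ 2.264 rad (129.7°).
Interpolate at f = 0.58 with slerp weights a = sin((1−f)δ)/sin δ ≈ 1.058, b = sin(fδ)/sin δ ≈ 1.257.
p = a·p₁ + b·p₂ ≈ (0.199, 0.640, 0.742); φ = arcsin(p_z) ≈ 47.93°, λ = atan2(p_y, p_x) ≈ 72.71°.

≈ 48°N, 73°E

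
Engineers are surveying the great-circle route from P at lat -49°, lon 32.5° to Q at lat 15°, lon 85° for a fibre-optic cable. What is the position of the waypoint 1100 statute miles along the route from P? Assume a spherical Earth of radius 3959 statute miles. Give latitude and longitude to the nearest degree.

≈ lat -38°, lon 48°

Write both endpoints as unit vectors p₁, p₂ with components (cos φ cos λ, cos φ sin λ, sin φ).
The central angle between the endpoints is δ = arccos(p₁·p₂) ≈ 1.379 rad (79.0°). The total great-circle distance is δ·R ≈ 1.379 × 3959 ≈ 5460 mi, so the target fraction is f = 1100/5460 ≈ 0.201.
Interpolate at f ≈ 0.201 with slerp weights a = sin((1−f)δ)/sin δ ≈ 0.908, b = sin(fδ)/sin δ ≈ 0.279.
p = a·p₁ + b·p₂ ≈ (0.526, 0.589, -0.613); φ = arcsin(p_z) ≈ -37.83°, λ = atan2(p_y, p_x) ≈ 48.23°.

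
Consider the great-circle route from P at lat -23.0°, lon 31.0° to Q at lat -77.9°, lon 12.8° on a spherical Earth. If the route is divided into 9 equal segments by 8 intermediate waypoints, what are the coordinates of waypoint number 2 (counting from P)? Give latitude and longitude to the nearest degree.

≈ lat -35°, lon 30°

Convert each endpoint to a unit vector on the sphere (x = cos φ cos λ, y = cos φ sin λ, z = sin φ).
The central angle between the endpoints is δ = arccos(p₁·p₂) ≈ 0.970 rad (55.6°).
Interpolate at f = 2/9 with slerp weights a = sin((1−f)δ)/sin δ ≈ 0.830, b = sin(fδ)/sin δ ≈ 0.259.
p = a·p₁ + b·p₂ ≈ (0.708, 0.406, -0.578); φ = arcsin(p_z) ≈ -35.31°, λ = atan2(p_y, p_x) ≈ 29.81°.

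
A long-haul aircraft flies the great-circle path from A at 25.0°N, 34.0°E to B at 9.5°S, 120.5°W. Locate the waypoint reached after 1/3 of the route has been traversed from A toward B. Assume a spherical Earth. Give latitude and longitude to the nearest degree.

≈ 37°N, 24°W

Write both endpoints as unit vectors p₁, p₂ with components (cos φ cos λ, cos φ sin λ, sin φ).
The central angle between the endpoints is δ = arccos(p₁·p₂) ≈ 2.639 rad (151.2°).
Interpolate at f = 1/3 with slerp weights a = sin((1−f)δ)/sin δ ≈ 2.041, b = sin(fδ)/sin δ ≈ 1.601.
p = a·p₁ + b·p₂ ≈ (0.732, -0.326, 0.598); φ = arcsin(p_z) ≈ 36.74°, λ = atan2(p_y, p_x) ≈ -24.04°.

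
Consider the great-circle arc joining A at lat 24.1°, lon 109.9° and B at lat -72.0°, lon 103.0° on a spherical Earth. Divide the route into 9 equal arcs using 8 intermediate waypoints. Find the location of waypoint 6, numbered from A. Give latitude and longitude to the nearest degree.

Write both endpoints as unit vectors p₁, p₂ with components (cos φ cos λ, cos φ sin λ, sin φ).
The central angle between the endpoints is δ = arccos(p₁·p₂) ≈ 1.679 rad (96.2°).
Interpolate at f = 6/9 with slerp weights a = sin((1−f)δ)/sin δ ≈ 0.534, b = sin(fδ)/sin δ ≈ 0.905.
p = a·p₁ + b·p₂ ≈ (-0.229, 0.731, -0.643); φ = arcsin(p_z) ≈ -40.00°, λ = atan2(p_y, p_x) ≈ 107.39°.

≈ lat -40°, lon 107°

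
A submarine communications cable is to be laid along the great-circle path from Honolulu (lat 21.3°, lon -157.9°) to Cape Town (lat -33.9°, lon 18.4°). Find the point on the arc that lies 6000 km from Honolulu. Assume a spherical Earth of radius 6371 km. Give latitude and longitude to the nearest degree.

≈ lat -31°, lon -145°

Convert each endpoint to a unit vector on the sphere (x = cos φ cos λ, y = cos φ sin λ, z = sin φ).
The central angle between the endpoints is δ = arccos(p₁·p₂) ≈ 2.914 rad (167.0°). The total great-circle distance is δ·R ≈ 2.914 × 6371 ≈ 18568 km, so the target fraction is f = 6000/18568 ≈ 0.323.
Interpolate at f ≈ 0.323 with slerp weights a = sin((1−f)δ)/sin δ ≈ 4.086, b = sin(fδ)/sin δ ≈ 3.590.
p = a·p₁ + b·p₂ ≈ (-0.700, -0.492, -0.518); φ = arcsin(p_z) ≈ -31.20°, λ = atan2(p_y, p_x) ≈ -144.91°.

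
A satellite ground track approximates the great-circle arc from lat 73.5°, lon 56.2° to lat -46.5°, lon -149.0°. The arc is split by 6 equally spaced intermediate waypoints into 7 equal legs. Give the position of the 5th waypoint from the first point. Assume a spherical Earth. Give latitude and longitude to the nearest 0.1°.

≈ lat -4.3°, lon -158.8°

Convert each endpoint to a unit vector on the sphere (x = cos φ cos λ, y = cos φ sin λ, z = sin φ).
The central angle between the endpoints is δ = arccos(p₁·p₂) ≈ 2.631 rad (150.7°).
Interpolate at f = 5/7 with slerp weights a = sin((1−f)δ)/sin δ ≈ 1.397, b = sin(fδ)/sin δ ≈ 1.949.
p = a·p₁ + b·p₂ ≈ (-0.929, -0.361, -0.074); φ = arcsin(p_z) ≈ -4.27°, λ = atan2(p_y, p_x) ≈ -158.75°.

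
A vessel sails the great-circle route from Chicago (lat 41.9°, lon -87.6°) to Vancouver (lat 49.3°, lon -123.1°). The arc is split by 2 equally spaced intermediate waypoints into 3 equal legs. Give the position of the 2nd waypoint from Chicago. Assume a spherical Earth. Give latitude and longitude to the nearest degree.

≈ lat 48°, lon -110°

Write both endpoints as unit vectors p₁, p₂ with components (cos φ cos λ, cos φ sin λ, sin φ).
The central angle between the endpoints is δ = arccos(p₁·p₂) ≈ 0.448 rad (25.7°).
Interpolate at f = 2/3 with slerp weights a = sin((1−f)δ)/sin δ ≈ 0.343, b = sin(fδ)/sin δ ≈ 0.679.
p = a·p₁ + b·p₂ ≈ (-0.231, -0.626, 0.744); φ = arcsin(p_z) ≈ 48.10°, λ = atan2(p_y, p_x) ≈ -110.26°.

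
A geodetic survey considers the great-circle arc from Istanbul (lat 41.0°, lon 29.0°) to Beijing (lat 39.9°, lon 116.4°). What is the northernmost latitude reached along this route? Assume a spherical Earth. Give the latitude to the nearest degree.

The great circle lies in the plane with unit normal n̂ = (p₁ × p₂)/|p₁ × p₂|.
Here n̂_z ≈ +0.647; the vertex latitude is φ_max = arccos|n̂_z| ≈ 49.7°.
Check via Clairaut: cos φ_max = |cos φ₁| · sin C = cos(41.0°)·sin(59.0°) ≈ 0.647, again giving ≈ 49.7°.

≈ 50°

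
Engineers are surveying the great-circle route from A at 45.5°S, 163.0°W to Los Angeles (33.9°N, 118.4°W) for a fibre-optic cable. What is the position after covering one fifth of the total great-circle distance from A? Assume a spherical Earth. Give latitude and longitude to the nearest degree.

Convert each endpoint to a unit vector on the sphere (x = cos φ cos λ, y = cos φ sin λ, z = sin φ).
The central angle between the endpoints is δ = arccos(p₁·p₂) ≈ 1.554 rad (89.1°).
Interpolate at f = 1/5 with slerp weights a = sin((1−f)δ)/sin δ ≈ 0.947, b = sin(fδ)/sin δ ≈ 0.306.
p = a·p₁ + b·p₂ ≈ (-0.756, -0.417, -0.505); φ = arcsin(p_z) ≈ -30.32°, λ = atan2(p_y, p_x) ≈ -151.08°.

≈ 30°S, 151°W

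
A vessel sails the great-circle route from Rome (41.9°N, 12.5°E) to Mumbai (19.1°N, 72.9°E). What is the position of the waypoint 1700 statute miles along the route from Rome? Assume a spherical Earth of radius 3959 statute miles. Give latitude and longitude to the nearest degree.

Write both endpoints as unit vectors p₁, p₂ with components (cos φ cos λ, cos φ sin λ, sin φ).
The central angle between the endpoints is δ = arccos(p₁·p₂) ≈ 0.969 rad (55.5°). The total great-circle distance is δ·R ≈ 0.969 × 3959 ≈ 3837 mi, so the target fraction is f = 1700/3837 ≈ 0.443.
Interpolate at f ≈ 0.443 with slerp weights a = sin((1−f)δ)/sin δ ≈ 0.623, b = sin(fδ)/sin δ ≈ 0.505.
p = a·p₁ + b·p₂ ≈ (0.593, 0.557, 0.582); φ = arcsin(p_z) ≈ 35.56°, λ = atan2(p_y, p_x) ≈ 43.17°.

≈ (36°N, 43°E)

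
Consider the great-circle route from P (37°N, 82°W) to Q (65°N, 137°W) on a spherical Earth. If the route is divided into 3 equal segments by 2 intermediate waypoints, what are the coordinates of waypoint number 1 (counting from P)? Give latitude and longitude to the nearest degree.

≈ (49°N, 93°W)

Write both endpoints as unit vectors p₁, p₂ with components (cos φ cos λ, cos φ sin λ, sin φ).
The central angle between the endpoints is δ = arccos(p₁·p₂) ≈ 0.739 rad (42.4°).
Interpolate at f = 1/3 with slerp weights a = sin((1−f)δ)/sin δ ≈ 0.702, b = sin(fδ)/sin δ ≈ 0.362.
p = a·p₁ + b·p₂ ≈ (-0.034, -0.660, 0.751); φ = arcsin(p_z) ≈ 48.65°, λ = atan2(p_y, p_x) ≈ -92.94°.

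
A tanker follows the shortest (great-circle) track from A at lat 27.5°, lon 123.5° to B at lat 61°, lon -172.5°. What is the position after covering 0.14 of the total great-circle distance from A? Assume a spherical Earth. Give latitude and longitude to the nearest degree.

Write both endpoints as unit vectors p₁, p₂ with components (cos φ cos λ, cos φ sin λ, sin φ).
The central angle between the endpoints is δ = arccos(p₁·p₂) ≈ 0.937 rad (53.7°).
Interpolate at f = 0.14 with slerp weights a = sin((1−f)δ)/sin δ ≈ 0.895, b = sin(fδ)/sin δ ≈ 0.162.
p = a·p₁ + b·p₂ ≈ (-0.516, 0.652, 0.555); φ = arcsin(p_z) ≈ 33.74°, λ = atan2(p_y, p_x) ≈ 128.38°.

≈ lat 34°, lon 128°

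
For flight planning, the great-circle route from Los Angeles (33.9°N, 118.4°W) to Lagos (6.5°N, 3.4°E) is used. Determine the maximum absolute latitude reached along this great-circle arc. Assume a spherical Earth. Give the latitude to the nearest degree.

The great circle lies in the plane with unit normal n̂ = (p₁ × p₂)/|p₁ × p₂|.
Here n̂_z ≈ +0.755; the vertex latitude is φ_max = arccos|n̂_z| ≈ 41.0°.
Check via Clairaut: cos φ_max = |cos φ₁| · sin C = cos(33.9°)·sin(65.4°) ≈ 0.755, again giving ≈ 41.0°.

≈ 41°N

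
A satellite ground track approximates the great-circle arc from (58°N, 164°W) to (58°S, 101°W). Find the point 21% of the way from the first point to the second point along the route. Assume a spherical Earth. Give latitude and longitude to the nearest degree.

≈ (35°N, 145°W)

From cos δ = sin φ₁ sin φ₂ + cos φ₁ cos φ₂ cos Δλ, the central angle is δ ≈ 2.204 rad (126.3°).
Interpolate at f = 0.21 with slerp weights a = sin((1−f)δ)/sin δ ≈ 1.222, b = sin(fδ)/sin δ ≈ 0.554.
p = a·p₁ + b·p₂ ≈ (-0.679, -0.467, 0.567); φ = arcsin(p_z) ≈ 34.55°, λ = atan2(p_y, p_x) ≈ -145.49°.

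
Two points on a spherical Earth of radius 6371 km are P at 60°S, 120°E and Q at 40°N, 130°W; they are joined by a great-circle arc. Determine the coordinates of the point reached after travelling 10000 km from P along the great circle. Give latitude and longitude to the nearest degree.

Write both endpoints as unit vectors p₁, p₂ with components (cos φ cos λ, cos φ sin λ, sin φ).
The central angle between the endpoints is δ = arccos(p₁·p₂) ≈ 2.329 rad (133.4°). The total great-circle distance is δ·R ≈ 2.329 × 6371 ≈ 14839 km, so the target fraction is f = 10000/14839 ≈ 0.674.
Interpolate at f ≈ 0.674 with slerp weights a = sin((1−f)δ)/sin δ ≈ 0.948, b = sin(fδ)/sin δ ≈ 1.377.
p = a·p₁ + b·p₂ ≈ (-0.915, -0.398, 0.064); φ = arcsin(p_z) ≈ 3.67°, λ = atan2(p_y, p_x) ≈ -156.52°.

≈ 4°N, 157°W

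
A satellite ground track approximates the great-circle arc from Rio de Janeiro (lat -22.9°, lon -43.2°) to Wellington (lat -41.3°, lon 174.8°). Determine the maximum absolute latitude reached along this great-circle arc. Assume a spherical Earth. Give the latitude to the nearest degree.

≈ -64°

The great circle lies in the plane with unit normal n̂ = (p₁ × p₂)/|p₁ × p₂|.
Here n̂_z ≈ -0.445; the vertex latitude is φ_max = arccos|n̂_z| ≈ 63.6°.
Check via Clairaut: cos φ_max = |cos φ₁| · sin C = cos(22.9°)·sin(151.1°) ≈ 0.445, again giving ≈ 63.6°.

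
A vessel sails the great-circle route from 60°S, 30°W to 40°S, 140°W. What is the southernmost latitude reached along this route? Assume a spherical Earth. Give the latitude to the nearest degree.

The great circle lies in the plane with unit normal n̂ = (p₁ × p₂)/|p₁ × p₂|.
Here n̂_z ≈ -0.398; the vertex latitude is φ_max = arccos|n̂_z| ≈ 66.6°.

≈ 67°S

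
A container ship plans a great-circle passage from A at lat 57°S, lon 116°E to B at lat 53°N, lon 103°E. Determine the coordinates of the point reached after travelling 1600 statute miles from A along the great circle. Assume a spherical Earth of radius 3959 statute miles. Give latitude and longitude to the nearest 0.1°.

≈ lat 34.0°S, lon 112.1°E

From cos δ = sin φ₁ sin φ₂ + cos φ₁ cos φ₂ cos Δλ, the central angle is δ ≈ 1.929 rad (110.5°). The total great-circle distance is δ·R ≈ 1.929 × 3959 ≈ 7636 mi, so the target fraction is f = 1600/7636 ≈ 0.210.
Interpolate at f ≈ 0.210 with slerp weights a = sin((1−f)δ)/sin δ ≈ 1.067, b = sin(fδ)/sin δ ≈ 0.420.
p = a·p₁ + b·p₂ ≈ (-0.311, 0.768, -0.559); φ = arcsin(p_z) ≈ -34.00°, λ = atan2(p_y, p_x) ≈ 112.07°.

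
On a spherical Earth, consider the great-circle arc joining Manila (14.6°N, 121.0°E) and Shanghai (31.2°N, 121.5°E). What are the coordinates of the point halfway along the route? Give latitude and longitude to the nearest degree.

The haversine formula gives a central angle δ ≈ 0.290 rad (16.6°) between the endpoints.
Interpolate at f = 1/2 with slerp weights a = sin((1−f)δ)/sin δ ≈ 0.505, b = sin(fδ)/sin δ ≈ 0.505.
p = a·p₁ + b·p₂ ≈ (-0.478, 0.788, 0.389); φ = arcsin(p_z) ≈ 22.90°, λ = atan2(p_y, p_x) ≈ 121.23°.

≈ (23°N, 121°E)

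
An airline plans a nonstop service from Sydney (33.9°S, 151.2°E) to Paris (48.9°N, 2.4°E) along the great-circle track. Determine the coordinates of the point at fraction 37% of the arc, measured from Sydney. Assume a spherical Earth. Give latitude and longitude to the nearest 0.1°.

≈ 9.1°N, 112.7°E

From cos δ = sin φ₁ sin φ₂ + cos φ₁ cos φ₂ cos Δλ, the central angle is δ ≈ 2.662 rad (152.5°).
Interpolate at f = 0.37 with slerp weights a = sin((1−f)δ)/sin δ ≈ 2.153, b = sin(fδ)/sin δ ≈ 1.804.
p = a·p₁ + b·p₂ ≈ (-0.381, 0.911, 0.159); φ = arcsin(p_z) ≈ 9.12°, λ = atan2(p_y, p_x) ≈ 112.71°.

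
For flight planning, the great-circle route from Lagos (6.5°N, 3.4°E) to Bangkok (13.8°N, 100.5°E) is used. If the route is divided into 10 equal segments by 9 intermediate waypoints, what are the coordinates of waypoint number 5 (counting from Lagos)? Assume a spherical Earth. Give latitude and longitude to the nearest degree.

Convert each endpoint to a unit vector on the sphere (x = cos φ cos λ, y = cos φ sin λ, z = sin φ).
The central angle between the endpoints is δ = arccos(p₁·p₂) ≈ 1.663 rad (95.3°).
Interpolate at f = 5/10 with slerp weights a = sin((1−f)δ)/sin δ ≈ 0.742, b = sin(fδ)/sin δ ≈ 0.742.
p = a·p₁ + b·p₂ ≈ (0.605, 0.752, 0.261); φ = arcsin(p_z) ≈ 15.13°, λ = atan2(p_y, p_x) ≈ 51.21°.

≈ (15°N, 51°E)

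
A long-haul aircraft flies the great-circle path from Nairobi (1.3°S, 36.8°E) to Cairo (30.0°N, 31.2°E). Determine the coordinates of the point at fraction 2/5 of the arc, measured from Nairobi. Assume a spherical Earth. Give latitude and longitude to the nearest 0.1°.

≈ (11.2°N, 34.7°E)

From cos δ = sin φ₁ sin φ₂ + cos φ₁ cos φ₂ cos Δλ, the central angle is δ ≈ 0.554 rad (31.8°).
Interpolate at f = 2/5 with slerp weights a = sin((1−f)δ)/sin δ ≈ 0.620, b = sin(fδ)/sin δ ≈ 0.418.
p = a·p₁ + b·p₂ ≈ (0.806, 0.559, 0.195); φ = arcsin(p_z) ≈ 11.23°, λ = atan2(p_y, p_x) ≈ 34.74°.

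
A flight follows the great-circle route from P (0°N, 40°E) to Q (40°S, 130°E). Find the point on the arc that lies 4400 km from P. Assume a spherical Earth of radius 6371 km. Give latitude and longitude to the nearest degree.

≈ (24°S, 72°E)

Write both endpoints as unit vectors p₁, p₂ with components (cos φ cos λ, cos φ sin λ, sin φ).
The central angle between the endpoints is δ = arccos(p₁·p₂) ≈ 1.571 rad (90.0°). The total great-circle distance is δ·R ≈ 1.571 × 6371 ≈ 10008 km, so the target fraction is f = 4400/10008 ≈ 0.440.
Interpolate at f ≈ 0.440 with slerp weights a = sin((1−f)δ)/sin δ ≈ 0.771, b = sin(fδ)/sin δ ≈ 0.637.
p = a·p₁ + b·p₂ ≈ (0.277, 0.869, -0.409); φ = arcsin(p_z) ≈ -24.17°, λ = atan2(p_y, p_x) ≈ 72.34°.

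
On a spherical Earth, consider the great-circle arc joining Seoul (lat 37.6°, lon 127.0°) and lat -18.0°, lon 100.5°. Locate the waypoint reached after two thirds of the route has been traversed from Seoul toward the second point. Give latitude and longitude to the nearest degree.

≈ lat 1°, lon 109°

Convert each endpoint to a unit vector on the sphere (x = cos φ cos λ, y = cos φ sin λ, z = sin φ).
The central angle between the endpoints is δ = arccos(p₁·p₂) ≈ 1.064 rad (60.9°).
Interpolate at f = 2/3 with slerp weights a = sin((1−f)δ)/sin δ ≈ 0.397, b = sin(fδ)/sin δ ≈ 0.745.
p = a·p₁ + b·p₂ ≈ (-0.318, 0.948, 0.012); φ = arcsin(p_z) ≈ 0.69°, λ = atan2(p_y, p_x) ≈ 108.57°.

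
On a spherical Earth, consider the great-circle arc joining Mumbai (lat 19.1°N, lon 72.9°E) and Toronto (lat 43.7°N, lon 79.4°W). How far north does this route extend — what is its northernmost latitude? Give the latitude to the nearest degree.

≈ 70°N

The great circle lies in the plane with unit normal n̂ = (p₁ × p₂)/|p₁ × p₂|.
Here n̂_z ≈ -0.343; the vertex latitude is φ_max = arccos|n̂_z| ≈ 69.9°.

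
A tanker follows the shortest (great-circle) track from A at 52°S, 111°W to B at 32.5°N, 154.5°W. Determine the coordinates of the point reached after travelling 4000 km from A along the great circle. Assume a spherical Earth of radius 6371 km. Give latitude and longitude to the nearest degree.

≈ 20°S, 132°W

Convert each endpoint to a unit vector on the sphere (x = cos φ cos λ, y = cos φ sin λ, z = sin φ).
The central angle between the endpoints is δ = arccos(p₁·p₂) ≈ 1.618 rad (92.7°). The total great-circle distance is δ·R ≈ 1.618 × 6371 ≈ 10306 km, so the target fraction is f = 4000/10306 ≈ 0.388.
Interpolate at f ≈ 0.388 with slerp weights a = sin((1−f)δ)/sin δ ≈ 0.837, b = sin(fδ)/sin δ ≈ 0.588.
p = a·p₁ + b·p₂ ≈ (-0.632, -0.694, -0.343); φ = arcsin(p_z) ≈ -20.09°, λ = atan2(p_y, p_x) ≈ -132.32°.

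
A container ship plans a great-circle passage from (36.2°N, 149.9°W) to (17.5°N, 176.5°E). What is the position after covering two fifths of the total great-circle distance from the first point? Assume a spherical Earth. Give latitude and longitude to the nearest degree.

Convert each endpoint to a unit vector on the sphere (x = cos φ cos λ, y = cos φ sin λ, z = sin φ).
The central angle between the endpoints is δ = arccos(p₁·p₂) ≈ 0.612 rad (35.1°).
Interpolate at f = 2/5 with slerp weights a = sin((1−f)δ)/sin δ ≈ 0.625, b = sin(fδ)/sin δ ≈ 0.422.
p = a·p₁ + b·p₂ ≈ (-0.838, -0.228, 0.496); φ = arcsin(p_z) ≈ 29.73°, λ = atan2(p_y, p_x) ≈ -164.76°.

≈ (30°N, 165°W)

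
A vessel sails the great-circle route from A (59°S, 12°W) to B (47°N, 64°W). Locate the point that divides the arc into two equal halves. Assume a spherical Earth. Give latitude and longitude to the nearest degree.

Write both endpoints as unit vectors p₁, p₂ with components (cos φ cos λ, cos φ sin λ, sin φ).
The central angle between the endpoints is δ = arccos(p₁·p₂) ≈ 1.994 rad (114.2°).
Interpolate at f = 1/2 with slerp weights a = sin((1−f)δ)/sin δ ≈ 0.921, b = sin(fδ)/sin δ ≈ 0.921.
p = a·p₁ + b·p₂ ≈ (0.739, -0.663, -0.116); φ = arcsin(p_z) ≈ -6.65°, λ = atan2(p_y, p_x) ≈ -41.89°.

≈ (7°S, 42°W)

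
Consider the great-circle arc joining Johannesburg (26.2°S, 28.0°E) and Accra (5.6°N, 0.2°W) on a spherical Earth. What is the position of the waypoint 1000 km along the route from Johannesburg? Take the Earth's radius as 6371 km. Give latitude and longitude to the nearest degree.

≈ 20°S, 21°E

The haversine formula gives a central angle δ ≈ 0.732 rad (41.9°) between the endpoints. The total great-circle distance is δ·R ≈ 0.732 × 6371 ≈ 4663 km, so the target fraction is f = 1000/4663 ≈ 0.214.
Interpolate at f ≈ 0.214 with slerp weights a = sin((1−f)δ)/sin δ ≈ 0.814, b = sin(fδ)/sin δ ≈ 0.234.
p = a·p₁ + b·p₂ ≈ (0.877, 0.342, -0.336); φ = arcsin(p_z) ≈ -19.66°, λ = atan2(p_y, p_x) ≈ 21.29°.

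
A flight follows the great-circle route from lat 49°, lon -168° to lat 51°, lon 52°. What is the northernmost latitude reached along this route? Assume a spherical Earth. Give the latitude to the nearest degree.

The great circle lies in the plane with unit normal n̂ = (p₁ × p₂)/|p₁ × p₂|.
Here n̂_z ≈ -0.276; the vertex latitude is φ_max = arccos|n̂_z| ≈ 74.0°.
Check via Clairaut: cos φ_max = |cos φ₁| · sin C = cos(49.0°)·sin(24.8°) ≈ 0.276, again giving ≈ 74.0°.

≈ 74°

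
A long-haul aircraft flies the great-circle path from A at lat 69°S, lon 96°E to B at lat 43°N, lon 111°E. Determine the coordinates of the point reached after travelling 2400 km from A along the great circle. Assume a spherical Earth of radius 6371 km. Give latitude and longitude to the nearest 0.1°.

≈ lat 47.7°S, lon 102.4°E

The haversine formula gives a central angle δ ≈ 1.964 rad (112.6°) between the endpoints. The total great-circle distance is δ·R ≈ 1.964 × 6371 ≈ 12515 km, so the target fraction is f = 2400/12515 ≈ 0.192.
Interpolate at f ≈ 0.192 with slerp weights a = sin((1−f)δ)/sin δ ≈ 1.083, b = sin(fδ)/sin δ ≈ 0.398.
p = a·p₁ + b·p₂ ≈ (-0.145, 0.658, -0.739); φ = arcsin(p_z) ≈ -47.65°, λ = atan2(p_y, p_x) ≈ 102.43°.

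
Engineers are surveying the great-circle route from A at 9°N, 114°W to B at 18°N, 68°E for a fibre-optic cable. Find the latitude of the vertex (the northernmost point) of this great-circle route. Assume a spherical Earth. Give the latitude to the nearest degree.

The great circle lies in the plane with unit normal n̂ = (p₁ × p₂)/|p₁ × p₂|.
Here n̂_z ≈ -0.072; the vertex latitude is φ_max = arccos|n̂_z| ≈ 85.9°.
Check via Clairaut: cos φ_max = |cos φ₁| · sin C = cos(9.0°)·sin(4.2°) ≈ 0.072, again giving ≈ 85.9°.

≈ 86°N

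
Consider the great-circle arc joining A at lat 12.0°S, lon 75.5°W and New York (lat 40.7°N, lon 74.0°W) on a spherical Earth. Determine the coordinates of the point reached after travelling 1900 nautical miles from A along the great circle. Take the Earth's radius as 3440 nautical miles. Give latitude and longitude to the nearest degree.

≈ lat 20°N, lon 75°W

Write both endpoints as unit vectors p₁, p₂ with components (cos φ cos λ, cos φ sin λ, sin φ).
The central angle between the endpoints is δ = arccos(p₁·p₂) ≈ 0.920 rad (52.7°). The total great-circle distance is δ·R ≈ 0.920 × 3440 ≈ 3165 nmi, so the target fraction is f = 1900/3165 ≈ 0.600.
Interpolate at f ≈ 0.600 with slerp weights a = sin((1−f)δ)/sin δ ≈ 0.452, b = sin(fδ)/sin δ ≈ 0.659.
p = a·p₁ + b·p₂ ≈ (0.248, -0.908, 0.336); φ = arcsin(p_z) ≈ 19.64°, λ = atan2(p_y, p_x) ≈ -74.70°.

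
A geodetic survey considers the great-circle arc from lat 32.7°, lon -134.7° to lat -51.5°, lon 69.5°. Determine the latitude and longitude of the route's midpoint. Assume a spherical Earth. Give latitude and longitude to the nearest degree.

Convert each endpoint to a unit vector on the sphere (x = cos φ cos λ, y = cos φ sin λ, z = sin φ).
The central angle between the endpoints is δ = arccos(p₁·p₂) ≈ 2.692 rad (154.2°).
Interpolate at f = 1/2 with slerp weights a = sin((1−f)δ)/sin δ ≈ 2.243, b = sin(fδ)/sin δ ≈ 2.243.
p = a·p₁ + b·p₂ ≈ (-0.839, -0.034, -0.544); φ = arcsin(p_z) ≈ -32.93°, λ = atan2(p_y, p_x) ≈ -177.69°.

≈ lat -33°, lon -178°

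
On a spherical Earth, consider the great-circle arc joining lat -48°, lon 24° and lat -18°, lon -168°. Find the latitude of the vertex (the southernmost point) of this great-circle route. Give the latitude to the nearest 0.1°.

≈ -81.7°

The great circle lies in the plane with unit normal n̂ = (p₁ × p₂)/|p₁ × p₂|.
Here n̂_z ≈ +0.144; the vertex latitude is φ_max = arccos|n̂_z| ≈ 81.7°.
Check via Clairaut: cos φ_max = |cos φ₁| · sin C = cos(48.0°)·sin(167.6°) ≈ 0.144, again giving ≈ 81.7°.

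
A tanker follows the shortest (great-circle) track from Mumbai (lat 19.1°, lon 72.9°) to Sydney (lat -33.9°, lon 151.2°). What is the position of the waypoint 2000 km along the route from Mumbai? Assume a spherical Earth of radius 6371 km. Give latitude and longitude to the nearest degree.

≈ lat 8°, lon 88°

The haversine formula gives a central angle δ ≈ 1.594 rad (91.3°) between the endpoints. The total great-circle distance is δ·R ≈ 1.594 × 6371 ≈ 10157 km, so the target fraction is f = 2000/10157 ≈ 0.197.
Interpolate at f ≈ 0.197 with slerp weights a = sin((1−f)δ)/sin δ ≈ 0.958, b = sin(fδ)/sin δ ≈ 0.309.
p = a·p₁ + b·p₂ ≈ (0.042, 0.989, 0.141); φ = arcsin(p_z) ≈ 8.12°, λ = atan2(p_y, p_x) ≈ 87.59°.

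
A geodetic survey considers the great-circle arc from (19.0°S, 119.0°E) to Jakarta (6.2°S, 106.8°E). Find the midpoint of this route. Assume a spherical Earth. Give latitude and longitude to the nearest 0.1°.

≈ (12.7°S, 112.7°E)

Write both endpoints as unit vectors p₁, p₂ with components (cos φ cos λ, cos φ sin λ, sin φ).
The central angle between the endpoints is δ = arccos(p₁·p₂) ≈ 0.305 rad (17.5°).
Interpolate at f = 1/2 with slerp weights a = sin((1−f)δ)/sin δ ≈ 0.506, b = sin(fδ)/sin δ ≈ 0.506.
p = a·p₁ + b·p₂ ≈ (-0.377, 0.900, -0.219); φ = arcsin(p_z) ≈ -12.67°, λ = atan2(p_y, p_x) ≈ 112.75°.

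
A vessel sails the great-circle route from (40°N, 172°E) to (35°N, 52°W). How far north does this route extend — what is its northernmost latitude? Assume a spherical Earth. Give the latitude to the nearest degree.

≈ 64°N

The great circle lies in the plane with unit normal n̂ = (p₁ × p₂)/|p₁ × p₂|.
Here n̂_z ≈ +0.437; the vertex latitude is φ_max = arccos|n̂_z| ≈ 64.1°.
Check via Clairaut: cos φ_max = |cos φ₁| · sin C = cos(40.0°)·sin(34.8°) ≈ 0.437, again giving ≈ 64.1°.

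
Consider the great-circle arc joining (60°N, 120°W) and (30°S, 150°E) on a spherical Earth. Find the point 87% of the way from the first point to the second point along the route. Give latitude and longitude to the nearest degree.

Write both endpoints as unit vectors p₁, p₂ with components (cos φ cos λ, cos φ sin λ, sin φ).
The central angle between the endpoints is δ = arccos(p₁·p₂) ≈ 2.019 rad (115.7°).
Interpolate at f = 0.87 with slerp weights a = sin((1−f)δ)/sin δ ≈ 0.288, b = sin(fδ)/sin δ ≈ 1.090.
p = a·p₁ + b·p₂ ≈ (-0.890, 0.348, -0.296); φ = arcsin(p_z) ≈ -17.21°, λ = atan2(p_y, p_x) ≈ 158.66°.

≈ (17°S, 159°E)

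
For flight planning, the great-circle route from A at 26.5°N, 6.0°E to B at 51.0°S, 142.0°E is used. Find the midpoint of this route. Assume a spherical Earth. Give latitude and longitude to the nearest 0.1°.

Write both endpoints as unit vectors p₁, p₂ with components (cos φ cos λ, cos φ sin λ, sin φ).
The central angle between the endpoints is δ = arccos(p₁·p₂) ≈ 2.422 rad (138.8°).
Interpolate at f = 1/2 with slerp weights a = sin((1−f)δ)/sin δ ≈ 1.420, b = sin(fδ)/sin δ ≈ 1.420.
p = a·p₁ + b·p₂ ≈ (0.559, 0.683, -0.470); φ = arcsin(p_z) ≈ -28.02°, λ = atan2(p_y, p_x) ≈ 50.67°.

≈ 28.0°S, 50.7°E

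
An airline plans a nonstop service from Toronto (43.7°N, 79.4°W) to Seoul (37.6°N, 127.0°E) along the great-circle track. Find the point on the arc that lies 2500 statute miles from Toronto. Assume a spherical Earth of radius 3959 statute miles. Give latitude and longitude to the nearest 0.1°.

Convert each endpoint to a unit vector on the sphere (x = cos φ cos λ, y = cos φ sin λ, z = sin φ).
The central angle between the endpoints is δ = arccos(p₁·p₂) ≈ 1.662 rad (95.3°). The total great-circle distance is δ·R ≈ 1.662 × 3959 ≈ 6582 mi, so the target fraction is f = 2500/6582 ≈ 0.380.
Interpolate at f ≈ 0.380 with slerp weights a = sin((1−f)δ)/sin δ ≈ 0.861, b = sin(fδ)/sin δ ≈ 0.593.
p = a·p₁ + b·p₂ ≈ (-0.168, -0.237, 0.957); φ = arcsin(p_z) ≈ 73.11°, λ = atan2(p_y, p_x) ≈ -125.34°.

≈ 73.1°N, 125.3°W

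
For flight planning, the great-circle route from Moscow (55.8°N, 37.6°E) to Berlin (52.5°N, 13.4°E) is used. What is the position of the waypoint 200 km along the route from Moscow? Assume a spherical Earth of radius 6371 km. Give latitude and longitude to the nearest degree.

From cos δ = sin φ₁ sin φ₂ + cos φ₁ cos φ₂ cos Δλ, the central angle is δ ≈ 0.253 rad (14.5°). The total great-circle distance is δ·R ≈ 0.253 × 6371 ≈ 1609 km, so the target fraction is f = 200/1609 ≈ 0.124.
Interpolate at f ≈ 0.124 with slerp weights a = sin((1−f)δ)/sin δ ≈ 0.878, b = sin(fδ)/sin δ ≈ 0.126.
p = a·p₁ + b·p₂ ≈ (0.465, 0.319, 0.826); φ = arcsin(p_z) ≈ 55.66°, λ = atan2(p_y, p_x) ≈ 34.41°.

≈ (56°N, 34°E)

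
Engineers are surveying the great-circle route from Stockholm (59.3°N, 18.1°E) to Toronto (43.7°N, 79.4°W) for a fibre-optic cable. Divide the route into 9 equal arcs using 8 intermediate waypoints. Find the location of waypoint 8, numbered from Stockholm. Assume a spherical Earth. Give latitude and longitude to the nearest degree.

≈ 49°N, 74°W

Convert each endpoint to a unit vector on the sphere (x = cos φ cos λ, y = cos φ sin λ, z = sin φ).
The central angle between the endpoints is δ = arccos(p₁·p₂) ≈ 0.993 rad (56.9°).
Interpolate at f = 8/9 with slerp weights a = sin((1−f)δ)/sin δ ≈ 0.131, b = sin(fδ)/sin δ ≈ 0.922.
p = a·p₁ + b·p₂ ≈ (0.186, -0.634, 0.750); φ = arcsin(p_z) ≈ 48.60°, λ = atan2(p_y, p_x) ≈ -73.62°.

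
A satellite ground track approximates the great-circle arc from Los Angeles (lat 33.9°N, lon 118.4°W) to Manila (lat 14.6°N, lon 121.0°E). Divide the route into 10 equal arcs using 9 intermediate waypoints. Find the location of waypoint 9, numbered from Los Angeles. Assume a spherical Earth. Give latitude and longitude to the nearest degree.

Convert each endpoint to a unit vector on the sphere (x = cos φ cos λ, y = cos φ sin λ, z = sin φ).
The central angle between the endpoints is δ = arccos(p₁·p₂) ≈ 1.842 rad (105.6°).
Interpolate at f = 9/10 with slerp weights a = sin((1−f)δ)/sin δ ≈ 0.190, b = sin(fδ)/sin δ ≈ 1.034.
p = a·p₁ + b·p₂ ≈ (-0.590, 0.719, 0.367); φ = arcsin(p_z) ≈ 21.51°, λ = atan2(p_y, p_x) ≈ 129.40°.

≈ lat 22°N, lon 129°E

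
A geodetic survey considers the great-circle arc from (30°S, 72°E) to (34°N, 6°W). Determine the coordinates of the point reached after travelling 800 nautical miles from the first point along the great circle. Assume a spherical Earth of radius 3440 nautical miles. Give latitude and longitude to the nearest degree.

≈ (22°S, 60°E)

Convert each endpoint to a unit vector on the sphere (x = cos φ cos λ, y = cos φ sin λ, z = sin φ).
The central angle between the endpoints is δ = arccos(p₁·p₂) ≈ 1.701 rad (97.5°). The total great-circle distance is δ·R ≈ 1.701 × 3440 ≈ 5853 nmi, so the target fraction is f = 800/5853 ≈ 0.137.
Interpolate at f ≈ 0.137 with slerp weights a = sin((1−f)δ)/sin δ ≈ 1.003, b = sin(fδ)/sin δ ≈ 0.232.
p = a·p₁ + b·p₂ ≈ (0.460, 0.806, -0.372); φ = arcsin(p_z) ≈ -21.82°, λ = atan2(p_y, p_x) ≈ 60.28°.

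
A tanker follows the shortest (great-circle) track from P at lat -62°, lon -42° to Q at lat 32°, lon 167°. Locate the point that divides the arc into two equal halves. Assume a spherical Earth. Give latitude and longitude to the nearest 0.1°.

Write both endpoints as unit vectors p₁, p₂ with components (cos φ cos λ, cos φ sin λ, sin φ).
The central angle between the endpoints is δ = arccos(p₁·p₂) ≈ 2.525 rad (144.7°).
Interpolate at f = 1/2 with slerp weights a = sin((1−f)δ)/sin δ ≈ 1.649, b = sin(fδ)/sin δ ≈ 1.649.
p = a·p₁ + b·p₂ ≈ (-0.787, -0.203, -0.582); φ = arcsin(p_z) ≈ -35.60°, λ = atan2(p_y, p_x) ≈ -165.51°.

≈ lat -35.6°, lon -165.5°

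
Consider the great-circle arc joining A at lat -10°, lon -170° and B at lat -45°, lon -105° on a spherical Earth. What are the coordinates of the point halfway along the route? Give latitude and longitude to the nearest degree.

≈ lat -32°, lon -143°

Convert each endpoint to a unit vector on the sphere (x = cos φ cos λ, y = cos φ sin λ, z = sin φ).
The central angle between the endpoints is δ = arccos(p₁·p₂) ≈ 1.141 rad (65.3°).
Interpolate at f = 1/2 with slerp weights a = sin((1−f)δ)/sin δ ≈ 0.594, b = sin(fδ)/sin δ ≈ 0.594.
p = a·p₁ + b·p₂ ≈ (-0.685, -0.507, -0.523); φ = arcsin(p_z) ≈ -31.55°, λ = atan2(p_y, p_x) ≈ -143.47°.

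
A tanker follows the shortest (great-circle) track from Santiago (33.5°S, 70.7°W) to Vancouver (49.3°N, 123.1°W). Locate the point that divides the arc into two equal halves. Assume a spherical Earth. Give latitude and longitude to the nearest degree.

≈ (9°N, 93°W)

Write both endpoints as unit vectors p₁, p₂ with components (cos φ cos λ, cos φ sin λ, sin φ).
The central angle between the endpoints is δ = arccos(p₁·p₂) ≈ 1.658 rad (95.0°).
Interpolate at f = 1/2 with slerp weights a = sin((1−f)δ)/sin δ ≈ 0.740, b = sin(fδ)/sin δ ≈ 0.740.
p = a·p₁ + b·p₂ ≈ (-0.060, -0.986, 0.153); φ = arcsin(p_z) ≈ 8.78°, λ = atan2(p_y, p_x) ≈ -93.46°.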